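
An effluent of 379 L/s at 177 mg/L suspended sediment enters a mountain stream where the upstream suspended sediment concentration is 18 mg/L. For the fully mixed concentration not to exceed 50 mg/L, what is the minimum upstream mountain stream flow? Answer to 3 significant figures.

Set C_mix = 50: (Q·18.00 + 379.0·177.0) / (Q + 379.0) = 50
→ Q = 379.0·(177.0 − 50)/(50 − 18.00) = 1504 L/s.

1500 L/s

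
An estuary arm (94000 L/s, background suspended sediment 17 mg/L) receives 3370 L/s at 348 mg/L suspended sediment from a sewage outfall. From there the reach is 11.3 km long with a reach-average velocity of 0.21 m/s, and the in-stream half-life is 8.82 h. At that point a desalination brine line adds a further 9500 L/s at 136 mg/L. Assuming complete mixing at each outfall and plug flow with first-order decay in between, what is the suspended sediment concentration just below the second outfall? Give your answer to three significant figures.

After mixing, C = (94000·17.00 + 3370·348.0) / 97370 = 2771000/97370 = 28.46 mg/L; combined flow 97370 L/s.
Travel time t = 11.3·1000 / 0.21 = 53810 s = 14.95 h.
Half-life 8.82 h → k = ln 2 / 8.82 = 0.07859 h⁻¹ = 1.886 d⁻¹.
First-order decay: C = 28.46·exp(−k·t) = 28.46·0.3089 = 8.791 mg/L.
Second outfall: C = (97370·8.791 + 9500·136.0)/106900 = 20.10 mg/L.

20.1 mg/L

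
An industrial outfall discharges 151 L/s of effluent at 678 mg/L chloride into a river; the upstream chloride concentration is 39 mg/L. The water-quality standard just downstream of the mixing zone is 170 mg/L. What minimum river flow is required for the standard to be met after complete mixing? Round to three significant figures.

Set C_mix = 170: (Q·39.00 + 151.0·678.0) / (Q + 151.0) = 170
→ Q = 151.0·(678.0 − 170)/(170 − 39.00) = 585.6 L/s.

586 L/s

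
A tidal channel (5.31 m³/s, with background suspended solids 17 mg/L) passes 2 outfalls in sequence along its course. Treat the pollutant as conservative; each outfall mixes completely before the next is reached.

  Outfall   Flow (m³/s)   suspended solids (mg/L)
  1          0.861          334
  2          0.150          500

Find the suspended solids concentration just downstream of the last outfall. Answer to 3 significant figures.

71.6 mg/L

Below outfall 1: Q → 6.171 m³/s, C = (5.310·17.00 + 0.8610·334.0)/6.171 = 61.23 mg/L.
Below outfall 2: Q → 6.321 m³/s, C = (6.171·61.23 + 0.1500·500.0)/6.321 = 71.64 mg/L.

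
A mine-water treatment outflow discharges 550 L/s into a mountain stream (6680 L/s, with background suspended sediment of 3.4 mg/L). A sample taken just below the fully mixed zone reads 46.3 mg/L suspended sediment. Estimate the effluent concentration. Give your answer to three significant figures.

Mass balance: 6680·3.400 + 550.0·Cₑ = 7230·46.30
→ Cₑ = (7230·46.30 − 6680·3.400) / 550.0 = 567.3 mg/L.

567 mg/L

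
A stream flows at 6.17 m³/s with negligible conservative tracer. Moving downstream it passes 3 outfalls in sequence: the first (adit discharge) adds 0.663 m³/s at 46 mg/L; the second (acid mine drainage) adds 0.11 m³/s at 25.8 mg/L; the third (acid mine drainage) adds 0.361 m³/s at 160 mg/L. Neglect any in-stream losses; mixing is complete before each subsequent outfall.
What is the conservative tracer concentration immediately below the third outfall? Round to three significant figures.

Outfall 1: combined Q = 6.833 m³/s; C = (6.170·0 + 0.6630·46.00)/6.833 = 4.463 mg/L.
Outfall 2: combined Q = 6.943 m³/s; C = (6.833·4.463 + 0.1100·25.80)/6.943 = 4.801 mg/L.
Outfall 3: combined Q = 7.304 m³/s; C = (6.943·4.801 + 0.3610·160.0)/7.304 = 12.47 mg/L.

12.5 mg/L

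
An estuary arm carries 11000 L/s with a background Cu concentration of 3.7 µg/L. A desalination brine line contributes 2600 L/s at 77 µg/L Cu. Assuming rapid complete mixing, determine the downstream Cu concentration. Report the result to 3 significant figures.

17.7 µg/L

After mixing, C = (11000·3.700 + 2600·77.00) / 13600 = 240900/13600 = 17.71 µg/L.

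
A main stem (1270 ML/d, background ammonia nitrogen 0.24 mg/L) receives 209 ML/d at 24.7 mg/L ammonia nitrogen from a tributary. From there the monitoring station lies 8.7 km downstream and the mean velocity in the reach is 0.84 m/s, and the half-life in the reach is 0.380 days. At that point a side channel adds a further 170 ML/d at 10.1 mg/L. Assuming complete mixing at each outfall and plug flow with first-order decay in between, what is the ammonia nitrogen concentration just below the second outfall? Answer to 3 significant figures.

Mass balance: C = (1270·0.2400 + 209.0·24.70) / 1479 = 5467/1479 = 3.696 mg/L; combined flow 1479 ML/d.
Travel time t = 8.7·1000 / 0.84 = 10360 s = 2.877 h.
Half-life 0.380 d → k = ln 2 / 0.380 = 1.824 d⁻¹.
Decay over the reach: 3.696·exp(−kt) = 3.696·0.8036 = 2.970 mg/L.
At the second outfall, C = (1479·2.970 + 170.0·10.10) / (1479 + 170.0) = 3.705 mg/L.

3.71 mg/L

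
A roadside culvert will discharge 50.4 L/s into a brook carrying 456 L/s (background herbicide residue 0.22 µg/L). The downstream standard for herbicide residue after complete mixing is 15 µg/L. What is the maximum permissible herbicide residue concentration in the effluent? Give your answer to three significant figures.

At the limit, (Qr·Cr + Qe·Cₑ)/(Qr + Qe) = 15:
Cₑ = (506.4·15 − 456.0·0.2200) / 50.40 = 148.7 µg/L.

149 µg/L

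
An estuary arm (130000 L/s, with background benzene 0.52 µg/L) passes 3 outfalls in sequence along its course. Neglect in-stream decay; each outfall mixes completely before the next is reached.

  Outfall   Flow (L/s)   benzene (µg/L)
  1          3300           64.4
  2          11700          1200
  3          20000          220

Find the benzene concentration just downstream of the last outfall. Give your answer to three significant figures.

Below outfall 1: Q → 133300 L/s, C = (130000·0.5200 + 3300·64.40)/133300 = 2.101 µg/L.
Below outfall 2: Q → 145000 L/s, C = (133300·2.101 + 11700·1200)/145000 = 98.76 µg/L.
Below outfall 3: Q → 165000 L/s, C = (145000·98.76 + 20000·220.0)/165000 = 113.5 µg/L.

113 µg/L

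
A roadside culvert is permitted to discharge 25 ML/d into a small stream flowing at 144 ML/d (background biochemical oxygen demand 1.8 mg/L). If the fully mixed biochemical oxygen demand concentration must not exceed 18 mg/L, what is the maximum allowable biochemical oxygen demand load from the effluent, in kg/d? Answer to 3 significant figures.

2780 kg/d

Mass balance at the limit: 144.0·1.800 + 25.00·Cₑ = 169.0·18 → Cₑ = 111.3 mg/L.
25.00 ML/d = 0.2894 m³/s. Load = 0.2894 m³/s × 111.3 g/m³ × 86 400 s/d = 2783 kg/d.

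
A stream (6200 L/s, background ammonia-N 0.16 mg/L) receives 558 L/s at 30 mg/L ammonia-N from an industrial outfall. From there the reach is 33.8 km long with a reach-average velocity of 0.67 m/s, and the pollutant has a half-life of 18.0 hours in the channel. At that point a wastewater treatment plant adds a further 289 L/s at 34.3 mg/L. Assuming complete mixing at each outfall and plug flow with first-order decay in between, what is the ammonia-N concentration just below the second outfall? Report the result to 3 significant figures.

2.87 mg/L

Conservation of mass: C = (6200·0.1600 + 558.0·30.00) / 6758 = 17730/6758 = 2.624 mg/L; combined flow 6758 L/s.
Travel time t = 33.8·1000 / 0.67 = 50450 s = 14.01 h.
Half-life 18.0 h → k = ln 2 / 18.0 = 0.03851 h⁻¹ = 0.9242 d⁻¹.
Applying C = C₀e^(−kt): 2.624 × 0.5830 = 1.530 mg/L.
Second outfall: C = (6758·1.530 + 289.0·34.30)/7047 = 2.874 mg/L.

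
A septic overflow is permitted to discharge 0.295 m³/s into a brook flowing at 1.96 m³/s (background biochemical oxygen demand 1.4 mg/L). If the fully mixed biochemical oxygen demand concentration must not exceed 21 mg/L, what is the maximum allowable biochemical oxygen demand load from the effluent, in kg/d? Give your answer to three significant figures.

3850 kg/d

Mass balance at the limit: 1.960·1.400 + 0.2950·Cₑ = 2.255·21 → Cₑ = 151.2 mg/L.
Load = 0.2950 m³/s × 151.2 g/m³ × 86 400 s/d = 3854 kg/d.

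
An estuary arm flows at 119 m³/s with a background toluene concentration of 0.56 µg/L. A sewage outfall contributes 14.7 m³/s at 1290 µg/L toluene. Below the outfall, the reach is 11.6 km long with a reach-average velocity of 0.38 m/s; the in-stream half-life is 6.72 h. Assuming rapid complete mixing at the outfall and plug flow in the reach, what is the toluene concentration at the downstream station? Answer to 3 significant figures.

59.4 µg/L

After mixing, C = (119.0·0.5600 + 14.70·1290) / 133.7 = 19030/133.7 = 142.3 µg/L.
Travel time t = 11.6·1000 / 0.38 = 30530 s = 8.480 h.
Half-life 6.72 h → k = ln 2 / 6.72 = 0.1031 h⁻¹ = 2.476 d⁻¹.
First-order decay: C = 142.3·exp(−k·t) = 142.3·0.4170 = 59.35 µg/L.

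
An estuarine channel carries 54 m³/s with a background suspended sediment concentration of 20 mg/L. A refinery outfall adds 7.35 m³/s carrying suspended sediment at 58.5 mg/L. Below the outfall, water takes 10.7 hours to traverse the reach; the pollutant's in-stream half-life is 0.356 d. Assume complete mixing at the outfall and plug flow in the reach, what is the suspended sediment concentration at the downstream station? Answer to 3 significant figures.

Conservation of mass: C = (54.00·20.00 + 7.350·58.50) / 61.35 = 1510/61.35 = 24.61 mg/L.
Half-life 0.356 d → k = ln 2 / 0.356 = 1.947 d⁻¹.
Applying C = C₀e^(−kt): 24.61 × 0.4198 = 10.33 mg/L.

10.3 mg/L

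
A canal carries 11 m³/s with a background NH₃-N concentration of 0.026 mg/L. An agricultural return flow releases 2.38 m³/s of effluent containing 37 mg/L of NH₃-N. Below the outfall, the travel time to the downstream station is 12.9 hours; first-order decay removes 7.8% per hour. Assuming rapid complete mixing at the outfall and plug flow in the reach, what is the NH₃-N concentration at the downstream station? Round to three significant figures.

Flow-weighted average: C = (11.00·0.02600 + 2.380·37.00) / 13.38 = 88.35/13.38 = 6.603 mg/L.
7.8%/h lost → k = −ln(1 − 0.078) = 0.08121 h⁻¹.
Decay over the reach: 6.603·exp(−kt) = 6.603·0.3508 = 2.316 mg/L.

2.32 mg/L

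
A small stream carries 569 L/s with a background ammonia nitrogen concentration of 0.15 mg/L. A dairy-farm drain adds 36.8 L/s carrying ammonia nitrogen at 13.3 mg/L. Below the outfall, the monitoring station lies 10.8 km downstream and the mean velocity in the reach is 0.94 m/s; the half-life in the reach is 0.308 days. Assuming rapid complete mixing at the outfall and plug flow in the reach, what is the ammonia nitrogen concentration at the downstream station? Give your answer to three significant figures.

Mixed concentration C = ΣQC/ΣQ = (569.0·0.1500 + 36.80·13.30) / 605.8 = 574.8/605.8 = 0.9488 mg/L.
Travel time t = 10.8·1000 / 0.94 = 11490 s = 3.191 h.
Half-life 0.308 d → k = ln 2 / 0.308 = 2.250 d⁻¹.
Applying C = C₀e^(−kt): 0.9488 × 0.7414 = 0.7034 mg/L.

0.703 mg/L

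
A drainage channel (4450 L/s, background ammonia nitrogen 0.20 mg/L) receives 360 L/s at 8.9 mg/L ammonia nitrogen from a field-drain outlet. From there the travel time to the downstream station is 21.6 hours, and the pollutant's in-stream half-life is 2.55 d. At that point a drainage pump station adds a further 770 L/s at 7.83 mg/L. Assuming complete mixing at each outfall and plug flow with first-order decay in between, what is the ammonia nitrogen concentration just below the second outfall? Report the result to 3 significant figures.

1.65 mg/L

Mass balance: C = (4450·0.2000 + 360.0·8.900) / 4810 = 4094/4810 = 0.8511 mg/L; combined flow 4810 L/s.
Half-life 2.55 d → k = ln 2 / 2.55 = 0.2718 d⁻¹.
After decay, C = 0.8511 × e^(−kt) = 0.8511 × 0.7830 = 0.6664 mg/L.
Second outfall: C = (4810·0.6664 + 770.0·7.830)/5580 = 1.655 mg/L.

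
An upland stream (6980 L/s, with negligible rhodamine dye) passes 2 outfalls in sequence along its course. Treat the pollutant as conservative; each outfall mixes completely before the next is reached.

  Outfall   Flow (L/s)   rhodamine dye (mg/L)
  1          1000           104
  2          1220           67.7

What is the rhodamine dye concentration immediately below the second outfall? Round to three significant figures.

20.3 mg/L

Outfall 1: combined Q = 7980 L/s; C = (6980·0 + 1000·104.0)/7980 = 13.03 mg/L.
Outfall 2: combined Q = 9200 L/s; C = (7980·13.03 + 1220·67.70)/9200 = 20.28 mg/L.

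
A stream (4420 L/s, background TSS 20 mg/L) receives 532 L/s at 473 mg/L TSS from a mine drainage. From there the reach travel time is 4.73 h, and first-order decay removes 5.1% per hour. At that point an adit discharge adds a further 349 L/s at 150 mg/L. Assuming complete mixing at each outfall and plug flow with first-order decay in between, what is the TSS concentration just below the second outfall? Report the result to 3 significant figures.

60.0 mg/L

Conservation of mass: C = (4420·20.00 + 532.0·473.0) / 4952 = 340000/4952 = 68.67 mg/L; combined flow 4952 L/s.
5.1%/h lost → k = −ln(1 − 0.051) = 0.05235 h⁻¹.
Applying C = C₀e^(−kt): 68.67 × 0.7807 = 53.61 mg/L.
At the second outfall, C = (4952·53.61 + 349.0·150.0) / (4952 + 349.0) = 59.95 mg/L.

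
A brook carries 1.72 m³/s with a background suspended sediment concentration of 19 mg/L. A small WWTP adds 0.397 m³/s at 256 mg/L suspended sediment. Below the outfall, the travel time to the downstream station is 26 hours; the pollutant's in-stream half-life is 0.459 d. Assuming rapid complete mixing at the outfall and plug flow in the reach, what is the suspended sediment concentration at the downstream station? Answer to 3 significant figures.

12.4 mg/L

Conservation of mass: C = (1.720·19.00 + 0.3970·256.0) / 2.117 = 134.3/2.117 = 63.44 mg/L.
Half-life 0.459 d → k = ln 2 / 0.459 = 1.510 d⁻¹.
Applying C = C₀e^(−kt): 63.44 × 0.1948 = 12.36 mg/L.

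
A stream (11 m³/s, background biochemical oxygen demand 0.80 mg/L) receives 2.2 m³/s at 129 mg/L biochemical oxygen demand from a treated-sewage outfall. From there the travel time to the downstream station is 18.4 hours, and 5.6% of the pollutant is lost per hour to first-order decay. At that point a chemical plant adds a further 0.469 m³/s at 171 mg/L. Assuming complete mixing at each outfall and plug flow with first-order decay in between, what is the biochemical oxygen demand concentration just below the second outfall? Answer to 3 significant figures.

Conservation of mass: C = (11.00·0.8000 + 2.200·129.0) / 13.20 = 292.6/13.20 = 22.17 mg/L; combined flow 13.20 m³/s.
5.6%/h lost → k = −ln(1 − 0.056) = 0.05763 h⁻¹.
Applying C = C₀e^(−kt): 22.17 × 0.3463 = 7.677 mg/L.
At the second outfall, C = (13.20·7.677 + 0.4690·171.0) / (13.20 + 0.4690) = 13.28 mg/L.

13.3 mg/L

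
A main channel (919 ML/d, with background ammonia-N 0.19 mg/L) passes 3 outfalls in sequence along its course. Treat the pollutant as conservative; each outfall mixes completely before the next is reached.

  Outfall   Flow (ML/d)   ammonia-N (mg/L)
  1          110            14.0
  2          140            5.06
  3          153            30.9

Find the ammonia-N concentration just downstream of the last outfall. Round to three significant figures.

5.41 mg/L

After outfall 1: Q = 919.0 + 110.0 = 1029 ML/d; C = (919.0·0.1900 + 110.0·14.00)/1029 = 1.666 mg/L.
After outfall 2: Q = 1029 + 140.0 = 1169 ML/d; C = (1029·1.666 + 140.0·5.060)/1169 = 2.073 mg/L.
After outfall 3: Q = 1169 + 153.0 = 1322 ML/d; C = (1169·2.073 + 153.0·30.90)/1322 = 5.409 mg/L.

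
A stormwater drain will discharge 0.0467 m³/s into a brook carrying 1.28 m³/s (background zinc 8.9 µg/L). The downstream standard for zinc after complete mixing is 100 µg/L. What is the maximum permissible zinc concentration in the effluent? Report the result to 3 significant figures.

2600 µg/L

At the limit, (Qr·Cr + Qe·Cₑ)/(Qr + Qe) = 100:
Cₑ = (1.327·100 − 1.280·8.900) / 0.04670 = 2597 µg/L.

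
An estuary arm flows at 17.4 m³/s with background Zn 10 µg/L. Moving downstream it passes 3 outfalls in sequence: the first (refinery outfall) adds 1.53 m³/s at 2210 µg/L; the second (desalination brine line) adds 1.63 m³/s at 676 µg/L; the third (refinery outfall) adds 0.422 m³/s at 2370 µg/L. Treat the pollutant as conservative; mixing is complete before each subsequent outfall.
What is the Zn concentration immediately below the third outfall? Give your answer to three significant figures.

Below outfall 1: Q → 18.93 m³/s, C = (17.40·10.00 + 1.530·2210)/18.93 = 187.8 µg/L.
Below outfall 2: Q → 20.56 m³/s, C = (18.93·187.8 + 1.630·676.0)/20.56 = 226.5 µg/L.
Below outfall 3: Q → 20.98 m³/s, C = (20.56·226.5 + 0.4220·2370)/20.98 = 269.6 µg/L.

270 µg/L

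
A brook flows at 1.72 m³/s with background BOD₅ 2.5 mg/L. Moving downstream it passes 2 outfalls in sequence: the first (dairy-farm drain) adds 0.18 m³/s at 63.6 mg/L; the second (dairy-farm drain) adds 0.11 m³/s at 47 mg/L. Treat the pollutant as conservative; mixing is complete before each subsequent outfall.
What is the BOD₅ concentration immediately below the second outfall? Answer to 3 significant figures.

Outfall 1: combined Q = 1.900 m³/s; C = (1.720·2.500 + 0.1800·63.60)/1.900 = 8.288 mg/L.
Outfall 2: combined Q = 2.010 m³/s; C = (1.900·8.288 + 0.1100·47.00)/2.010 = 10.41 mg/L.

10.4 mg/L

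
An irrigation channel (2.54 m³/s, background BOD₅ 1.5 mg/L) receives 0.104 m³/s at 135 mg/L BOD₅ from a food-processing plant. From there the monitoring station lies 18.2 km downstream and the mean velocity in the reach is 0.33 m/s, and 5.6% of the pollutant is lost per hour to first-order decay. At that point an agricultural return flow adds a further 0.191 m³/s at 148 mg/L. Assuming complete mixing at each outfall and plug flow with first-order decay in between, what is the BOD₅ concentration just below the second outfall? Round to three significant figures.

12.6 mg/L

Mass balance: C = (2.540·1.500 + 0.1040·135.0) / 2.644 = 17.85/2.644 = 6.751 mg/L; combined flow 2.644 m³/s.
Travel time t = 18.2·1000 / 0.33 = 55150 s = 15.32 h.
5.6%/h lost → k = −ln(1 − 0.056) = 0.05763 h⁻¹.
After decay, C = 6.751 × e^(−kt) = 6.751 × 0.4136 = 2.792 mg/L.
Second outfall: C = (2.644·2.792 + 0.1910·148.0)/2.835 = 12.58 mg/L.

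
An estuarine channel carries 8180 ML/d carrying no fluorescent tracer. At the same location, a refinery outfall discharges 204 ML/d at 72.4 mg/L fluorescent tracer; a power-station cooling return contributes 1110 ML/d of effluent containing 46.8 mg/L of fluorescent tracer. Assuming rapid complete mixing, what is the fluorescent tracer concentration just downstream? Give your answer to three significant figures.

7.03 mg/L

Conservation of mass: C = (8180·0 + 204.0·72.40 + 1110·46.80) / 9494 = 66720/9494 = 7.027 mg/L.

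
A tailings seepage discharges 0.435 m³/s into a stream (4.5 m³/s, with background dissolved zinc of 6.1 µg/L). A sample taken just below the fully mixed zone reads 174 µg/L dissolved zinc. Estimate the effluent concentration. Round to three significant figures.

1910 µg/L

Mass balance: 4.500·6.100 + 0.4350·Cₑ = 4.935·174.0
→ Cₑ = (4.935·174.0 − 4.500·6.100) / 0.4350 = 1911 µg/L.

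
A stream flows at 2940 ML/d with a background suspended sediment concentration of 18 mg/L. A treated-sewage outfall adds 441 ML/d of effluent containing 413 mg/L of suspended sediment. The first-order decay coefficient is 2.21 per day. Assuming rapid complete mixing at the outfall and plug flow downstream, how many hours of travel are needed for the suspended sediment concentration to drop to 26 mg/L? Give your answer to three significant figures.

Mixed concentration C = ΣQC/ΣQ = (2940·18.00 + 441.0·413.0) / 3381 = 235100/3381 = 69.52 mg/L.
69.52·exp(−k·t) = 26 → t = ln(69.52/26)/k = 38450 s = 10.68 h.

10.7 h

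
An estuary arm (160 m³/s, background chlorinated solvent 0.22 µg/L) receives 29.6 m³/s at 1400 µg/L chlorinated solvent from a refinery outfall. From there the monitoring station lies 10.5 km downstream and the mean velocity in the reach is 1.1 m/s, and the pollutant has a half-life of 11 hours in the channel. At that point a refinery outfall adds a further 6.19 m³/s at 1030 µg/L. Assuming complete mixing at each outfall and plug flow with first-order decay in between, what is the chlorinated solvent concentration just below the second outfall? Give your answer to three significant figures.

Flow-weighted average: C = (160.0·0.2200 + 29.60·1400) / 189.6 = 41480/189.6 = 218.8 µg/L; combined flow 189.6 m³/s.
Travel time t = 10.5·1000 / 1.1 = 9545 s = 2.652 h.
Half-life 11 h → k = ln 2 / 11 = 0.06301 h⁻¹ = 1.512 d⁻¹.
After decay, C = 218.8 × e^(−kt) = 218.8 × 0.8461 = 185.1 µg/L.
Second outfall: C = (189.6·185.1 + 6.190·1030)/195.8 = 211.8 µg/L.

212 µg/L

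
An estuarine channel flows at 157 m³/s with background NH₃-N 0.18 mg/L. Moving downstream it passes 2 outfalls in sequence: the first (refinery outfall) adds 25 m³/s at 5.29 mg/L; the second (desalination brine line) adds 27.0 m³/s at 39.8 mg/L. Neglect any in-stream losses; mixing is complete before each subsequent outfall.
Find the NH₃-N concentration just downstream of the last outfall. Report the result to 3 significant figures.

Outfall 1: combined Q = 182.0 m³/s; C = (157.0·0.1800 + 25.00·5.290)/182.0 = 0.8819 mg/L.
Outfall 2: combined Q = 209.0 m³/s; C = (182.0·0.8819 + 27.00·39.80)/209.0 = 5.910 mg/L.

5.91 mg/L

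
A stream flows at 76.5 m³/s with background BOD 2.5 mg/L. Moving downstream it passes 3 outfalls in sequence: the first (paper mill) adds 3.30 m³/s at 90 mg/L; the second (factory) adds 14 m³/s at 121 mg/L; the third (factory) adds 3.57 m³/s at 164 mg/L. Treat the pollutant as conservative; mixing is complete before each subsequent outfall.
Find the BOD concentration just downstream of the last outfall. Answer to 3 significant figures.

28.4 mg/L

Outfall 1: combined Q = 79.80 m³/s; C = (76.50·2.500 + 3.300·90.00)/79.80 = 6.118 mg/L.
Outfall 2: combined Q = 93.80 m³/s; C = (79.80·6.118 + 14.00·121.0)/93.80 = 23.26 mg/L.
Outfall 3: combined Q = 97.37 m³/s; C = (93.80·23.26 + 3.570·164.0)/97.37 = 28.42 mg/L.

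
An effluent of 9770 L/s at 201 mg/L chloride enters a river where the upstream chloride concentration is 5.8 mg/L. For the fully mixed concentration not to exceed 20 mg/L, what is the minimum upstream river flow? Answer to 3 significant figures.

Set C_mix = 20: (Q·5.800 + 9770·201.0) / (Q + 9770) = 20
→ Q = 9770·(201.0 − 20)/(20 − 5.800) = 124500 L/s.

125000 L/s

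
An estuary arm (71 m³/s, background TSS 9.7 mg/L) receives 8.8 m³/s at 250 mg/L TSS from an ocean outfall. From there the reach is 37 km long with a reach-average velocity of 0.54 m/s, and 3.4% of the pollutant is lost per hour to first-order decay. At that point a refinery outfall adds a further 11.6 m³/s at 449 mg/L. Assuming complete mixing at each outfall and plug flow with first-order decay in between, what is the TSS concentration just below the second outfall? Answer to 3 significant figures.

73.3 mg/L

After mixing, C = (71.00·9.700 + 8.800·250.0) / 79.80 = 2889/79.80 = 36.20 mg/L; combined flow 79.80 m³/s.
Travel time t = 37·1000 / 0.54 = 68520 s = 19.03 h.
3.4%/h lost → k = −ln(1 − 0.034) = 0.03459 h⁻¹.
After decay, C = 36.20 × e^(−kt) = 36.20 × 0.5177 = 18.74 mg/L.
At the second outfall, C = (79.80·18.74 + 11.60·449.0) / (79.80 + 11.60) = 73.35 mg/L.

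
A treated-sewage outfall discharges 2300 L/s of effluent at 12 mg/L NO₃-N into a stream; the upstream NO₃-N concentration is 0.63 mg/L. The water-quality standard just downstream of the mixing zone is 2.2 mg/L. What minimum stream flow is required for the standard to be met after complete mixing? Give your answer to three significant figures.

Set C_mix = 2.2: (Q·0.6300 + 2300·12.00) / (Q + 2300) = 2.2
→ Q = 2300·(12.00 − 2.2)/(2.2 − 0.6300) = 14360 L/s.

14400 L/s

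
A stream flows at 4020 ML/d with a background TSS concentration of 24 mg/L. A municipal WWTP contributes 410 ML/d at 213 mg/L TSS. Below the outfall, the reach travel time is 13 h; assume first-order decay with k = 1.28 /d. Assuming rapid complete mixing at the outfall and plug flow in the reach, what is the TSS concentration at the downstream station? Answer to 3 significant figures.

20.7 mg/L

Flow-weighted average: C = (4020·24.00 + 410.0·213.0) / 4430 = 183800/4430 = 41.49 mg/L.
After decay, C = 41.49 × e^(−kt) = 41.49 × 0.4999 = 20.74 mg/L.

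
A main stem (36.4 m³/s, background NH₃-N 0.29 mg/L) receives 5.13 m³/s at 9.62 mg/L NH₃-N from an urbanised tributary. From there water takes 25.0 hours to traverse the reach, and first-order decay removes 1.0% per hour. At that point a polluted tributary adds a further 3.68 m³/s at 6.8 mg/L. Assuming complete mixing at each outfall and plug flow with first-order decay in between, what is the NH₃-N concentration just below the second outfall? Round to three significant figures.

Mass balance: C = (36.40·0.2900 + 5.130·9.620) / 41.53 = 59.91/41.53 = 1.442 mg/L; combined flow 41.53 m³/s.
1.0%/h lost → k = −ln(1 − 0.01) = 0.01005 h⁻¹.
First-order decay: C = 1.442·exp(−k·t) = 1.442·0.7778 = 1.122 mg/L.
At the second outfall, C = (41.53·1.122 + 3.680·6.800) / (41.53 + 3.680) = 1.584 mg/L.

1.58 mg/L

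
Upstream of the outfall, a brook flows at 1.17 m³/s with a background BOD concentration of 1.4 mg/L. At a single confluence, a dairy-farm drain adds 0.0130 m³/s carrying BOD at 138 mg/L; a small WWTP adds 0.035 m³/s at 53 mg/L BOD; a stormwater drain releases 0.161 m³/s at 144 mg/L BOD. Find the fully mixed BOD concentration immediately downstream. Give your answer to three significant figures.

20.6 mg/L

Conservation of mass: C = (1.170·1.400 + 0.01300·138.0 + 0.03500·53.00 + 0.1610·144.0) / 1.379 = 28.47/1.379 = 20.65 mg/L.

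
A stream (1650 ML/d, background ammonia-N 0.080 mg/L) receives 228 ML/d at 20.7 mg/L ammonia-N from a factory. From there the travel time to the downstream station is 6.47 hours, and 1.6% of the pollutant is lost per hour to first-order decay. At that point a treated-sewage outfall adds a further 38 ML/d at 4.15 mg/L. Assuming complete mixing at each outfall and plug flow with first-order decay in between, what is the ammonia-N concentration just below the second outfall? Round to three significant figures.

2.36 mg/L

Mixed concentration C = ΣQC/ΣQ = (1650·0.08000 + 228.0·20.70) / 1878 = 4852/1878 = 2.583 mg/L; combined flow 1878 ML/d.
1.6%/h lost → k = −ln(1 − 0.016) = 0.01613 h⁻¹.
First-order decay: C = 2.583·exp(−k·t) = 2.583·0.9009 = 2.327 mg/L.
Second outfall: C = (1878·2.327 + 38.00·4.150)/1916 = 2.364 mg/L.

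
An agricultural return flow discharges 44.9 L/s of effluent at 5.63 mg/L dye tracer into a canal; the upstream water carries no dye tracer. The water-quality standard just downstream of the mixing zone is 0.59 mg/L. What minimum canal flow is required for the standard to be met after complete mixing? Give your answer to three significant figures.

Set C_mix = 0.59: (Q·0 + 44.90·5.630) / (Q + 44.90) = 0.59
→ Q = 44.90·(5.630 − 0.59)/(0.59 − 0) = 383.6 L/s.

384 L/s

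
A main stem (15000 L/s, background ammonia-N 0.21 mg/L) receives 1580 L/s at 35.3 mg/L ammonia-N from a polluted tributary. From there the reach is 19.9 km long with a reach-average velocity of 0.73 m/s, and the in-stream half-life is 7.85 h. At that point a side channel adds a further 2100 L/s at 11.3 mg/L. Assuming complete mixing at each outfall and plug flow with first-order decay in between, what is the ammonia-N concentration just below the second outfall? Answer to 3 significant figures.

After mixing, C = (15000·0.2100 + 1580·35.30) / 16580 = 58920/16580 = 3.554 mg/L; combined flow 16580 L/s.
Travel time t = 19.9·1000 / 0.73 = 27260 s = 7.572 h.
Half-life 7.85 h → k = ln 2 / 7.85 = 0.08830 h⁻¹ = 2.119 d⁻¹.
After decay, C = 3.554 × e^(−kt) = 3.554 × 0.5124 = 1.821 mg/L.
At the second outfall, C = (16580·1.821 + 2100·11.30) / (16580 + 2100) = 2.887 mg/L.

2.89 mg/L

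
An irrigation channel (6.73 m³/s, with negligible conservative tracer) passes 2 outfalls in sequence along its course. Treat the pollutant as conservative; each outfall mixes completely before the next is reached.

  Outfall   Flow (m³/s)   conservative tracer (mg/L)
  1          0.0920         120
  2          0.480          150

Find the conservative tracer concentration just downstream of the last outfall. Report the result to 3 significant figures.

Below outfall 1: Q → 6.822 m³/s, C = (6.730·0 + 0.09200·120.0)/6.822 = 1.618 mg/L.
Below outfall 2: Q → 7.302 m³/s, C = (6.822·1.618 + 0.4800·150.0)/7.302 = 11.37 mg/L.

11.4 mg/L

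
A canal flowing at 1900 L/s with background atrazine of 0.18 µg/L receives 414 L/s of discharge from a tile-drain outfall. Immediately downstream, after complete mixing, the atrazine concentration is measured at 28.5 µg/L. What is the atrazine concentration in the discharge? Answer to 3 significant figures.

158 µg/L

Mass balance: 1900·0.1800 + 414.0·Cₑ = 2314·28.50
→ Cₑ = (2314·28.50 − 1900·0.1800) / 414.0 = 158.5 µg/L.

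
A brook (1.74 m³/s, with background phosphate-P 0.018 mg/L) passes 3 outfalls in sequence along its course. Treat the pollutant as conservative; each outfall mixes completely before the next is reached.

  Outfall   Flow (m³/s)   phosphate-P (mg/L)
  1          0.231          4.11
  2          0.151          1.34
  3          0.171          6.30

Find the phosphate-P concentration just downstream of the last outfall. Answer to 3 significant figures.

0.986 mg/L

After outfall 1: Q = 1.740 + 0.2310 = 1.971 m³/s; C = (1.740·0.01800 + 0.2310·4.110)/1.971 = 0.4976 mg/L.
After outfall 2: Q = 1.971 + 0.1510 = 2.122 m³/s; C = (1.971·0.4976 + 0.1510·1.340)/2.122 = 0.5575 mg/L.
After outfall 3: Q = 2.122 + 0.1710 = 2.293 m³/s; C = (2.122·0.5575 + 0.1710·6.300)/2.293 = 0.9858 mg/L.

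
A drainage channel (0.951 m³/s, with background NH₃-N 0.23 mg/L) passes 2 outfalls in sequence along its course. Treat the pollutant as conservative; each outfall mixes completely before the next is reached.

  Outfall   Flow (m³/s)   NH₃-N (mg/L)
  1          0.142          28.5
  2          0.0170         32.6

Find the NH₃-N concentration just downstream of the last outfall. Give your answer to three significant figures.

4.34 mg/L

Below outfall 1: Q → 1.093 m³/s, C = (0.9510·0.2300 + 0.1420·28.50)/1.093 = 3.903 mg/L.
Below outfall 2: Q → 1.110 m³/s, C = (1.093·3.903 + 0.01700·32.60)/1.110 = 4.342 mg/L.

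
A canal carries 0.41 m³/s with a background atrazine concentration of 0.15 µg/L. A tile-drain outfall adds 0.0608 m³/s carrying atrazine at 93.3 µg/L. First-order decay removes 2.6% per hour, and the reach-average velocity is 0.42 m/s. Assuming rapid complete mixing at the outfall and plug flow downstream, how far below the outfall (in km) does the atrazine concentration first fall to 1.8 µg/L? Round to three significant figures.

110 km

Conservation of mass: C = (0.4100·0.1500 + 0.06080·93.30) / 0.4708 = 5.734/0.4708 = 12.18 µg/L.
2.6%/h lost → k = −ln(1 − 0.026) = 0.02634 h⁻¹.
Set 12.18·exp(−k·t) = 1.8 → t = ln(12.18/1.8)/k = 261300 s = 72.58 h.
Distance = v·t = 0.42·261300 = 109700 m = 109.7 km.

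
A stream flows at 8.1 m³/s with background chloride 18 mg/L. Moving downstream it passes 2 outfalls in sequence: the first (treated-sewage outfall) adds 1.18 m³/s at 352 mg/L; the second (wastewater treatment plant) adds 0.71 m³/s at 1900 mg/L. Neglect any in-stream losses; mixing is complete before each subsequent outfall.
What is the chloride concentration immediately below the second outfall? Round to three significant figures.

191 mg/L

Outfall 1: combined Q = 9.280 m³/s; C = (8.100·18.00 + 1.180·352.0)/9.280 = 60.47 mg/L.
Outfall 2: combined Q = 9.990 m³/s; C = (9.280·60.47 + 0.7100·1900)/9.990 = 191.2 mg/L.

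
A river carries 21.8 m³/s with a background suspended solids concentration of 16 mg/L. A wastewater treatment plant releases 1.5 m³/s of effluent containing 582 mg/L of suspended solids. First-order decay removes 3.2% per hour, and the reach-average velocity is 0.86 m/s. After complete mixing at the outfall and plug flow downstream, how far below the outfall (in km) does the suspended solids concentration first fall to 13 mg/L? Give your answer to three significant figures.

Mass balance: C = (21.80·16.00 + 1.500·582.0) / 23.30 = 1222/23.30 = 52.44 mg/L.
3.2%/h lost → k = −ln(1 − 0.032) = 0.03252 h⁻¹.
Set 52.44·exp(−k·t) = 13 → t = ln(52.44/13)/k = 154400 s = 42.88 h.
Distance = v·t = 0.86·154400 = 132800 m = 132.8 km.

133 km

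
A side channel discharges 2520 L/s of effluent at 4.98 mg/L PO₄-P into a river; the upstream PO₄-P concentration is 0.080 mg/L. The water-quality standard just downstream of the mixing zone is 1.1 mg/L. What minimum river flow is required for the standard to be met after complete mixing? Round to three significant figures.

9590 L/s

Set C_mix = 1.1: (Q·0.08000 + 2520·4.980) / (Q + 2520) = 1.1
→ Q = 2520·(4.980 − 1.1)/(1.1 − 0.08000) = 9586 L/s.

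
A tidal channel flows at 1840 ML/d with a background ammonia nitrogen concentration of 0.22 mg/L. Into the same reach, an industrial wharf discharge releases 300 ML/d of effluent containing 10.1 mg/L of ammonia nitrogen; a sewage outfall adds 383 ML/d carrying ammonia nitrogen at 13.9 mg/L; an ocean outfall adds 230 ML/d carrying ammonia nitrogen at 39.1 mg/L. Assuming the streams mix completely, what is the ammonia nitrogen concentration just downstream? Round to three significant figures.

6.45 mg/L

Conservation of mass: C = (1840·0.2200 + 300.0·10.10 + 383.0·13.90 + 230.0·39.10) / 2753 = 17750/2753 = 6.448 mg/L.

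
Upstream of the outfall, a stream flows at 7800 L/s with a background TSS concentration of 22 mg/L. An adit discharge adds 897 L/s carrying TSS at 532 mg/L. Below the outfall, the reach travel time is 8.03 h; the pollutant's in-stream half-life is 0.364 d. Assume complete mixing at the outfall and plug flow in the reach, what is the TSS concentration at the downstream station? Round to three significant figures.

Conservation of mass: C = (7800·22.00 + 897.0·532.0) / 8697 = 648800/8697 = 74.60 mg/L.
Half-life 0.364 d → k = ln 2 / 0.364 = 1.904 d⁻¹.
After decay, C = 74.60 × e^(−kt) = 74.60 × 0.5288 = 39.45 mg/L.

39.4 mg/L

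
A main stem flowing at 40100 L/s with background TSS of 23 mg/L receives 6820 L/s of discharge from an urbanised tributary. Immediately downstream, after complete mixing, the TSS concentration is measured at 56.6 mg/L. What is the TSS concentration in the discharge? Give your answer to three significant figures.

Mass balance: 40100·23.00 + 6820·Cₑ = 46920·56.60
→ Cₑ = (46920·56.60 − 40100·23.00) / 6820 = 254.2 mg/L.

254 mg/L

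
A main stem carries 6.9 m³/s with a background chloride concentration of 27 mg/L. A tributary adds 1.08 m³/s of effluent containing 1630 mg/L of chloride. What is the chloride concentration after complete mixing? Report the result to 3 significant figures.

244 mg/L

Mixed concentration C = ΣQC/ΣQ = (6.900·27.00 + 1.080·1630) / 7.980 = 1947/7.980 = 243.9 mg/L.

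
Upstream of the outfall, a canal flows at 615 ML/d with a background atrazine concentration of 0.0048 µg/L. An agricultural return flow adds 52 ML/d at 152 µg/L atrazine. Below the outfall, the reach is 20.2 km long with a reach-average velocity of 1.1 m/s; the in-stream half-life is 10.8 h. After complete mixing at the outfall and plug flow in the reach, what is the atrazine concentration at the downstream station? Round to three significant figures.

8.54 µg/L

Flow-weighted average: C = (615.0·0.004800 + 52.00·152.0) / 667.0 = 7907/667.0 = 11.85 µg/L.
Travel time t = 20.2·1000 / 1.1 = 18360 s = 5.101 h.
Half-life 10.8 h → k = ln 2 / 10.8 = 0.06418 h⁻¹ = 1.540 d⁻¹.
First-order decay: C = 11.85·exp(−k·t) = 11.85·0.7208 = 8.545 µg/L.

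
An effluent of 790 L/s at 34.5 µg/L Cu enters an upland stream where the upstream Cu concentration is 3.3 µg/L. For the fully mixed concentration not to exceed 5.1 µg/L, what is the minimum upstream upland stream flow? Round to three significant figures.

12900 L/s

Set C_mix = 5.1: (Q·3.300 + 790.0·34.50) / (Q + 790.0) = 5.1
→ Q = 790.0·(34.50 − 5.1)/(5.1 − 3.300) = 12900 L/s.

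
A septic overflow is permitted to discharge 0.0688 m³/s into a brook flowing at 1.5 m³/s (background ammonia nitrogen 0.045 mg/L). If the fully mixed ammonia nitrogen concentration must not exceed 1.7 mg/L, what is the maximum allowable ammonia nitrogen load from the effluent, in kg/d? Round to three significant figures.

225 kg/d

Mass balance at the limit: 1.500·0.04500 + 0.06880·Cₑ = 1.569·1.7 → Cₑ = 37.78 mg/L.
Load = 0.06880 m³/s × 37.78 g/m³ × 86 400 s/d = 224.6 kg/d.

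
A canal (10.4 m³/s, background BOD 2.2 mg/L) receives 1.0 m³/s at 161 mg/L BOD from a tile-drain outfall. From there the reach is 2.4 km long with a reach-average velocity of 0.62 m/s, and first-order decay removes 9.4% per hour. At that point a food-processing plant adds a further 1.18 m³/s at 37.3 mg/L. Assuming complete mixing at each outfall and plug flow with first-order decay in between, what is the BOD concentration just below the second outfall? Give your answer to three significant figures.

16.6 mg/L

Conservation of mass: C = (10.40·2.200 + 1.000·161.0) / 11.40 = 183.9/11.40 = 16.13 mg/L; combined flow 11.40 m³/s.
Travel time t = 2.4·1000 / 0.62 = 3871 s = 1.075 h.
9.4%/h lost → k = −ln(1 − 0.094) = 0.09872 h⁻¹.
First-order decay: C = 16.13·exp(−k·t) = 16.13·0.8993 = 14.51 mg/L.
Second outfall: C = (11.40·14.51 + 1.180·37.30)/12.58 = 16.64 mg/L.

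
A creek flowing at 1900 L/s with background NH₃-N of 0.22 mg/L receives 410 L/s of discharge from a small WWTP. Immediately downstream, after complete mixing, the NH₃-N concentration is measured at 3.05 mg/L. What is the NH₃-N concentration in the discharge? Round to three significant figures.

Mass balance: 1900·0.2200 + 410.0·Cₑ = 2310·3.050
→ Cₑ = (2310·3.050 − 1900·0.2200) / 410.0 = 16.16 mg/L.

16.2 mg/L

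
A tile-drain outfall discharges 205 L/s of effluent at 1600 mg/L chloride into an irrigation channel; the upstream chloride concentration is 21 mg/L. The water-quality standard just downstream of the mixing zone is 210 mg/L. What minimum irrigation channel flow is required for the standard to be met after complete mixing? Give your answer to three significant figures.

1510 L/s

Set C_mix = 210: (Q·21.00 + 205.0·1600) / (Q + 205.0) = 210
→ Q = 205.0·(1600 − 210)/(210 − 21.00) = 1508 L/s.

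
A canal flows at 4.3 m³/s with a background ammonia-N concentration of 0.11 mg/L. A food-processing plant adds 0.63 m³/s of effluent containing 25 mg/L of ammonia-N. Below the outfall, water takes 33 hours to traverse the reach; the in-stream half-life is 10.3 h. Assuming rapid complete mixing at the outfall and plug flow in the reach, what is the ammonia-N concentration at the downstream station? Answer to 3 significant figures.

Conservation of mass: C = (4.300·0.1100 + 0.6300·25.00) / 4.930 = 16.22/4.930 = 3.291 mg/L.
Half-life 10.3 h → k = ln 2 / 10.3 = 0.06730 h⁻¹ = 1.615 d⁻¹.
Applying C = C₀e^(−kt): 3.291 × 0.1085 = 0.3571 mg/L.

0.357 mg/L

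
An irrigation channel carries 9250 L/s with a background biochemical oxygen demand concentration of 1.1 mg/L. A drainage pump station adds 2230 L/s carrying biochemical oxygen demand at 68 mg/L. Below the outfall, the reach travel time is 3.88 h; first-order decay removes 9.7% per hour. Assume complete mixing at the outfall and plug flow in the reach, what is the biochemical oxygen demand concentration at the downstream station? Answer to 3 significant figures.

9.49 mg/L

Conservation of mass: C = (9250·1.100 + 2230·68.00) / 11480 = 161800/11480 = 14.10 mg/L.
9.7%/h lost → k = −ln(1 − 0.097) = 0.1020 h⁻¹.
Applying C = C₀e^(−kt): 14.10 × 0.6731 = 9.487 mg/L.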